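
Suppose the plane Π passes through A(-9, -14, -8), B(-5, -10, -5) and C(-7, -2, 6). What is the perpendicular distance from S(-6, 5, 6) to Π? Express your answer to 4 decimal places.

4.9193

AB = (4, 4, 3), AC = (2, 12, 14); a normal to Π is AB × AC = (20, -50, 40).
Using A: Π has equation 20x - 50y + 40z = 200.
n·S − d = (20)·(-6) + (-50)·(5) + (40)·(6) − 200 = -330; |n| = √4500.
Distance = |-330| / √4500 = 330/√4500 ≈ 4.9193.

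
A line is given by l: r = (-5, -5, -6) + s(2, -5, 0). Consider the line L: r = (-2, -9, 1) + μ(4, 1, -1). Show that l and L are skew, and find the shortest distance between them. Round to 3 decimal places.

Common perpendicular direction n = (2, -5, 0) × (4, 1, -1) = (5, 2, 22).
With w = (-2, -9, 1) − (-5, -5, -6) = (3, -4, 7), w · n = 161.
Since n ≠ 0 the lines are not parallel, and w · n = 161 ≠ 0 so they do not intersect; hence they are skew.
Distance = |w · n| / |n| = |161| / √513 ≈ 7.108.

7.108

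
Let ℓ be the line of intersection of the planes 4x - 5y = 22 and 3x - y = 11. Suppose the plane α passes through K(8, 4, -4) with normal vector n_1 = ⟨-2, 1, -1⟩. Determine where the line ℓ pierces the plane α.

(3, -2, 0)

Direction of ℓ: (4, -5, 0) × (3, -1, 0) = (0, 0, 11).
A point on ℓ: solving the two plane equations with z = 5 gives (3, -2, 5).
α: n_1·r = n_1·K gives -2x + y - z = -8.
Substitute r = (3, -2, 5) + t(0, 0, 11) into the plane: -13 + (-11)t = -8, so t = -5/11.
Intersection: (3, -2, 5) + (-5/11)·(0, 0, 11) = (3, -2, 0).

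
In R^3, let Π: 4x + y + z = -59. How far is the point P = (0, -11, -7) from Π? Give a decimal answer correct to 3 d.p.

n·P − d = (4)·(0) + (1)·(-11) + (1)·(-7) − (-59) = 41; |n| = √18.
Distance = |41| / √18 = 41/√18 ≈ 9.664.

9.664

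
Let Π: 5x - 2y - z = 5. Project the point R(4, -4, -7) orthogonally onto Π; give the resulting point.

(-1, -2, -6)

Foot = R − λn with λ = (n·R − d)/|n|² = (35 − 5)/30 = 1.
Foot = (4, -4, -7) − 1·(5, -2, -1) = (-1, -2, -6).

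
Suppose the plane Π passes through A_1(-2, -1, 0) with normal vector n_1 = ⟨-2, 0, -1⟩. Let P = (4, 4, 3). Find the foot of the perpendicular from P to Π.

Π: n_1·r = n_1·A_1 gives -2x - z = 4.
Foot = P − λn with λ = (n·P − d)/|n|² = (-11 − 4)/5 = -3.
Foot = (4, 4, 3) − (-3)·(-2, 0, -1) = (-2, 4, 0).

(-2, 4, 0)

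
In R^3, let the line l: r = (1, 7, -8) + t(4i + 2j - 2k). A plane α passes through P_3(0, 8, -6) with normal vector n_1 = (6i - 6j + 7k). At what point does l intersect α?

α: n_1·r = n_1·P_3 gives 6x - 6y + 7z = -90.
Substitute r = (1, 7, -8) + t(4, 2, -2) into the plane: -92 + (-2)t = -90, so t = -1.
Intersection: (1, 7, -8) + (-1)·(4, 2, -2) = (-3, 5, -6).

(-3, 5, -6)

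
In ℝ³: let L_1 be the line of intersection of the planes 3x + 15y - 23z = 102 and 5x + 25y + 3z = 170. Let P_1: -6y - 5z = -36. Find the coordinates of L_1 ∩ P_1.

Direction of L_1: (3, 15, -23) × (5, 25, 3) = (620, -124, 0).
A point on L_1: solving the two plane equations with x = 14 gives (14, 4, 0).
Substitute r = (14, 4, 0) + t(620, -124, 0) into the plane: -24 + 744t = -36, so t = -1/62.
Intersection: (14, 4, 0) + (-1/62)·(620, -124, 0) = (4, 6, 0).

(4, 6, 0)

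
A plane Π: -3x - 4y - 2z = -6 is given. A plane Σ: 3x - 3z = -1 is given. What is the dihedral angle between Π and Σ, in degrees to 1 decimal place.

cos θ = |n₁·n₂| / (|n₁||n₂|) = |-3| / (√29 · √18).
θ = arccos(0.13131) ≈ 82.5°.

82.5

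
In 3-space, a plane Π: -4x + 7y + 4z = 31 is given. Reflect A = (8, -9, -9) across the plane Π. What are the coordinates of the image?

(-8, 19, 7)

λ = (n·A − d)/|n|² = (-131 − 31)/81 = -2.
Reflection = A − 2λn = (8, -9, -9) − (-4)·(-4, 7, 4) = (-8, 19, 7).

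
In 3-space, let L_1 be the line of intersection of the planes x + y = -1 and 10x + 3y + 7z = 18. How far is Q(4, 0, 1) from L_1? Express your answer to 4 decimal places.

3.5590

Direction of L_1: (1, 1, 0) × (10, 3, 7) = (7, -7, -7).
A point on L_1: solving the two plane equations with x = 6 gives (6, -7, -3).
Taking (6, -7, -3) on L_1 with direction v = (7, -7, -7): w = Q − (6, -7, -3) = (-2, 7, 4), and w × v = (-21, 14, -35).
Distance = |w × v| / |v| = √1862 / √147 ≈ 3.5590.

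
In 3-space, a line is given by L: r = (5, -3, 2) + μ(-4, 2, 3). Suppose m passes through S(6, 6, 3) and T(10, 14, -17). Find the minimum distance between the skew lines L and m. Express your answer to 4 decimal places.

A direction vector for m is T − S = (4, 8, -20).
Common perpendicular direction n = (-4, 2, 3) × (4, 8, -20) = (-64, -68, -40).
With w = (6, 6, 3) − (5, -3, 2) = (1, 9, 1), w · n = -716.
Distance = |w · n| / |n| = |-716| / √10320 ≈ 7.0481.

7.0481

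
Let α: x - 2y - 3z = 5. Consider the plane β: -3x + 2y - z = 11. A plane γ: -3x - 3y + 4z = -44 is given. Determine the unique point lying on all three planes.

Solving the 3×3 linear system x - 2y - 3z = 5, -3x + 2y - z = 11, -3x - 3y + 4z = -44 (e.g. by elimination or Cramer's rule, determinant = -70) gives (2, 6, -5).

(2, 6, -5)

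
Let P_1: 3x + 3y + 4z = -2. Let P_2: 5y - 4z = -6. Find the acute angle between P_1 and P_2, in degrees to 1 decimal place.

88.5

cos θ = |n₁·n₂| / (|n₁||n₂|) = |-1| / (√34 · √41).
θ = arccos(0.02678) ≈ 88.5°.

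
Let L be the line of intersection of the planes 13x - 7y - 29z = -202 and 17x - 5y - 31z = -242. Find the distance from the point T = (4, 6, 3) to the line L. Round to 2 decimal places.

Direction of L: (13, -7, -29) × (17, -5, -31) = (72, -90, 54).
A point on L: solving the two plane equations with x = -6 gives (-6, -3, 5).
Taking (-6, -3, 5) on L with direction v = (72, -90, 54): w = T − (-6, -3, 5) = (10, 9, -2), and w × v = (306, -684, -1548).
Distance = |w × v| / |v| = √2957796 / √16200 ≈ 13.51.

13.51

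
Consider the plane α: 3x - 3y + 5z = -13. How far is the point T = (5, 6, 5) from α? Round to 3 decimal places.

5.337

n·T − d = (3)·(5) + (-3)·(6) + (5)·(5) − (-13) = 35; |n| = √43.
Distance = |35| / √43 = 35/√43 ≈ 5.337.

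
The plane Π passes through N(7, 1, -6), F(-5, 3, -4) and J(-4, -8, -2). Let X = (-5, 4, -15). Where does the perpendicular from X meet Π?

(-3, 6, -5)

NF = (-12, 2, 2), NJ = (-11, -9, 4); a normal to Π is NF × NJ = (26, 26, 130).
Using N: Π has equation 26x + 26y + 130z = -572.
Foot = X − λn with λ = (n·X − d)/|n|² = (-1976 − (-572))/18252 = -1/13.
Foot = (-5, 4, -15) − (-1/13)·(26, 26, 130) = (-3, 6, -5).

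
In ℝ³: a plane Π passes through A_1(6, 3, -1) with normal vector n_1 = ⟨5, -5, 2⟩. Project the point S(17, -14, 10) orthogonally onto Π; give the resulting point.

Π: n_1·r = n_1·A_1 gives 5x - 5y + 2z = 13.
Foot = S − λn with λ = (n·S − d)/|n|² = (175 − 13)/54 = 3.
Foot = (17, -14, 10) − 3·(5, -5, 2) = (2, 1, 4).

(2, 1, 4)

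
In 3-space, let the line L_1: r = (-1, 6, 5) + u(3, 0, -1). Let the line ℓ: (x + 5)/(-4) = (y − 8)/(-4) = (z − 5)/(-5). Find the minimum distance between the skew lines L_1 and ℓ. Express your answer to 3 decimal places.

ℓ has direction (-4, -4, -5) through (-5, 8, 5).
Common perpendicular direction n = (3, 0, -1) × (-4, -4, -5) = (-4, 19, -12).
With w = (-5, 8, 5) − (-1, 6, 5) = (-4, 2, 0), w · n = 54.
Distance = |w · n| / |n| = |54| / √521 ≈ 2.366.

2.366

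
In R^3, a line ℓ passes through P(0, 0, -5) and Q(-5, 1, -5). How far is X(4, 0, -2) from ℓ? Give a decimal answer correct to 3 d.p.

3.101

A direction vector for ℓ is Q − P = (-5, 1, 0).
Taking (0, 0, -5) on ℓ with direction v = (-5, 1, 0): w = X − (0, 0, -5) = (4, 0, 3), and w × v = (-3, -15, 4).
Distance = |w × v| / |v| = √250 / √26 ≈ 3.101.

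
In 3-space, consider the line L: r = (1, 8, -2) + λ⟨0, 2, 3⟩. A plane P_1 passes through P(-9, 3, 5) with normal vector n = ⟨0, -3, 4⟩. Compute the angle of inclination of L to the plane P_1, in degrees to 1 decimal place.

P_1: n·r = n·P gives -3y + 4z = 11.
sin θ = |n·v| / (|n||v|) = |6| / (√25 · √13) = 0.33282.
θ ≈ 19.4°.

19.4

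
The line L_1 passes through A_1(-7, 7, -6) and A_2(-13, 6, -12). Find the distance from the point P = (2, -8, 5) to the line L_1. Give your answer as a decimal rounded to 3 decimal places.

A direction vector for L_1 is A_2 − A_1 = (-6, -1, -6).
Taking (-7, 7, -6) on L_1 with direction v = (-6, -1, -6): w = P − (-7, 7, -6) = (9, -15, 11), and w × v = (101, -12, -99).
Distance = |w × v| / |v| = √20146 / √73 ≈ 16.612.

16.612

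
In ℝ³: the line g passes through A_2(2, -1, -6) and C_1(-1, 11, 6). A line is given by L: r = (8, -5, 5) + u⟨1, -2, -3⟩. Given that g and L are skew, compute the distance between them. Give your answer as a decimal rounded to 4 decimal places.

A direction vector for g is C_1 − A_2 = (-3, 12, 12).
Common perpendicular direction n = (-3, 12, 12) × (1, -2, -3) = (-12, 3, -6).
With w = (8, -5, 5) − (2, -1, -6) = (6, -4, 11), w · n = -150.
Distance = |w · n| / |n| = |-150| / √189 ≈ 10.9109.

10.9109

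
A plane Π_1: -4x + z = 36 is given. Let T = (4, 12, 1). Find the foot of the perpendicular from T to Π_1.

Foot = T − λn with λ = (n·T − d)/|n|² = (-15 − 36)/17 = -3.
Foot = (4, 12, 1) − (-3)·(-4, 0, 1) = (-8, 12, 4).

(-8, 12, 4)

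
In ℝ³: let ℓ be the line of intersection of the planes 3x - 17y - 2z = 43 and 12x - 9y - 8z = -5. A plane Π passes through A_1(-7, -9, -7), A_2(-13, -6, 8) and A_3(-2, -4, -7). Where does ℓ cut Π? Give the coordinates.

Direction of ℓ: (3, -17, -2) × (12, -9, -8) = (118, 0, 177).
A point on ℓ: solving the two plane equations with x = -10 gives (-10, -3, -11).
A_1A_2 = (-6, 3, 15), A_1A_3 = (5, 5, 0); a normal to Π is A_1A_2 × A_1A_3 = (-75, 75, -45).
Using A_1: Π has equation -75x + 75y - 45z = 165.
Substitute r = (-10, -3, -11) + t(118, 0, 177) into the plane: 1020 + (-16815)t = 165, so t = 3/59.
Intersection: (-10, -3, -11) + (3/59)·(118, 0, 177) = (-4, -3, -2).

(-4, -3, -2)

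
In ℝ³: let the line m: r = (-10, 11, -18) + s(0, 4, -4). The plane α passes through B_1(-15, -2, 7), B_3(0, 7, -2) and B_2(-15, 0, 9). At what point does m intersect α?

B_1B_3 = (15, 9, -9), B_1B_2 = (0, 2, 2); a normal to α is B_1B_3 × B_1B_2 = (36, -30, 30).
Using B_1: α has equation 36x - 30y + 30z = -270.
Substitute r = (-10, 11, -18) + t(0, 4, -4) into the plane: -1230 + (-240)t = -270, so t = -4.
Intersection: (-10, 11, -18) + (-4)·(0, 4, -4) = (-10, -5, -2).

(-10, -5, -2)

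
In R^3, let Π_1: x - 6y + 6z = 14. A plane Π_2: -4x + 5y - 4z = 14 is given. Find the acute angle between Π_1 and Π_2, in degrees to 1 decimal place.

cos θ = |n₁·n₂| / (|n₁||n₂|) = |-58| / (√73 · √57).
θ = arccos(0.89914) ≈ 26.0°.

26.0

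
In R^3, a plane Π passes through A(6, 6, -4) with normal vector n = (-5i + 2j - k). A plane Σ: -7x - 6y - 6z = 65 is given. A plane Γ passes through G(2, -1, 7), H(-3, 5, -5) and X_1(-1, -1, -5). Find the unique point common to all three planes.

Π: n·r = n·A gives -5x + 2y - z = -14.
GH = (-5, 6, -12), GX_1 = (-3, 0, -12); a normal to Γ is GH × GX_1 = (-72, -24, 18).
Using G: Γ has equation -72x - 24y + 18z = 6.
Solving the 3×3 linear system -5x + 2y - z = -14, -7x - 6y - 6z = 65, -72x - 24y + 18z = 6 (e.g. by elimination or Cramer's rule, determinant = 2640) gives (1, -7, -5).

(1, -7, -5)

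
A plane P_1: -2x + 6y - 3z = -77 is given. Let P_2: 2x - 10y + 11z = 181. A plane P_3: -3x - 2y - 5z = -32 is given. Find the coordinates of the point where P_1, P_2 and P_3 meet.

Solving the 3×3 linear system -2x + 6y - 3z = -77, 2x - 10y + 11z = 181, -3x - 2y - 5z = -32 (e.g. by elimination or Cramer's rule, determinant = -180) gives (1, -8, 9).

(1, -8, 9)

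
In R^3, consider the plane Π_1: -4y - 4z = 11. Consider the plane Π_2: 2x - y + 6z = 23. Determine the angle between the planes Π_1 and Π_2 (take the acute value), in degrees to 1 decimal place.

56.5

cos θ = |n₁·n₂| / (|n₁||n₂|) = |-20| / (√32 · √41).
θ = arccos(0.55216) ≈ 56.5°.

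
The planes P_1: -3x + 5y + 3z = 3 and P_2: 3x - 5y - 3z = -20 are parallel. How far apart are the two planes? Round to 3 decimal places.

2.592

Rescale P_2 by 1/(-1): -3x + 5y + 3z = 20. Then distance = |3 − 20| / √43 ≈ 2.592.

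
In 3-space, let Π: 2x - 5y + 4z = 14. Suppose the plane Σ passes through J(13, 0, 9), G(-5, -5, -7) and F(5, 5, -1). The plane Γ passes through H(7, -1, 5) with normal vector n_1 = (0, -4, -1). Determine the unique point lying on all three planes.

JG = (-18, -5, -16), JF = (-8, 5, -10); a normal to Σ is JG × JF = (130, -52, -130).
Using J: Σ has equation 130x - 52y - 130z = 520.
Γ: n_1·r = n_1·H gives -4y - z = -1.
Solving the 3×3 linear system 2x - 5y + 4z = 14, 130x - 52y - 130z = 520, -4y - z = -1 (e.g. by elimination or Cramer's rule, determinant = -3666) gives (5, 0, 1).

(5, 0, 1)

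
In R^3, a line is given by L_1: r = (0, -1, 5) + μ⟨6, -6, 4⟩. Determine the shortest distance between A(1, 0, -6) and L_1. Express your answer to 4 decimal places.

10.0499

Taking (0, -1, 5) on L_1 with direction v = (6, -6, 4): w = A − (0, -1, 5) = (1, 1, -11), and w × v = (-62, -70, -12).
Distance = |w × v| / |v| = √8888 / √88 ≈ 10.0499.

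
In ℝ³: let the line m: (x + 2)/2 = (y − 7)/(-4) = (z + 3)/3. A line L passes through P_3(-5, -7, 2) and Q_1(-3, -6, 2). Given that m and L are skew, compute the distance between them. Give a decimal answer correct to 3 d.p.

m has direction (2, -4, 3) through (-2, 7, -3).
A direction vector for L is Q_1 − P_3 = (2, 1, 0).
Common perpendicular direction n = (2, -4, 3) × (2, 1, 0) = (-3, 6, 10).
With w = (-5, -7, 2) − (-2, 7, -3) = (-3, -14, 5), w · n = -25.
Distance = |w · n| / |n| = |-25| / √145 ≈ 2.076.

2.076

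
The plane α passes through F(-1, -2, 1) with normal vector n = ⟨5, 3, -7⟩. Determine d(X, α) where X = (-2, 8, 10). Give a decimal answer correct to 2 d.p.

α: n·r = n·F gives 5x + 3y - 7z = -18.
n·X − d = (5)·(-2) + (3)·(8) + (-7)·(10) − (-18) = -38; |n| = √83.
Distance = |-38| / √83 = 38/√83 ≈ 4.17.

4.17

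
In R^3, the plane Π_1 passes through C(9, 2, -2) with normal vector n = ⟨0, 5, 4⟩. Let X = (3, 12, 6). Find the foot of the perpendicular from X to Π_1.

Π_1: n·r = n·C gives 5y + 4z = 2.
Foot = X − λn with λ = (n·X − d)/|n|² = (84 − 2)/41 = 2.
Foot = (3, 12, 6) − 2·(0, 5, 4) = (3, 2, -2).

(3, 2, -2)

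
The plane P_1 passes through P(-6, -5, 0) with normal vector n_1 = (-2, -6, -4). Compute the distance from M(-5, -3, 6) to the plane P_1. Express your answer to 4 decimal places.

5.0780

P_1: n_1·r = n_1·P gives -2x - 6y - 4z = 42.
n·M − d = (-2)·(-5) + (-6)·(-3) + (-4)·(6) − 42 = -38; |n| = √56.
Distance = |-38| / √56 = 38/√56 ≈ 5.0780.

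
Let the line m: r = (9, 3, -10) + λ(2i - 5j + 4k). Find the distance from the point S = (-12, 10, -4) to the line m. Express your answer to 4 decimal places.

21.5309

Taking (9, 3, -10) on m with direction v = (2, -5, 4): w = S − (9, 3, -10) = (-21, 7, 6), and w × v = (58, 96, 91).
Distance = |w × v| / |v| = √20861 / √45 ≈ 21.5309.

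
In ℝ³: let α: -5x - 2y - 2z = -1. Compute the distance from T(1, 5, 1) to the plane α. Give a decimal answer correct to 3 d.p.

2.785

n·T − d = (-5)·(1) + (-2)·(5) + (-2)·(1) − (-1) = -16; |n| = √33.
Distance = |-16| / √33 = 16/√33 ≈ 2.785.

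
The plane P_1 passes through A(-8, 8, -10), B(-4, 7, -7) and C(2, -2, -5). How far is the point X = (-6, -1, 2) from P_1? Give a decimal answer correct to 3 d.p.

AB = (4, -1, 3), AC = (10, -10, 5); a normal to P_1 is AB × AC = (25, 10, -30).
Using A: P_1 has equation 25x + 10y - 30z = 180.
n·X − d = (25)·(-6) + (10)·(-1) + (-30)·(2) − 180 = -400; |n| = √1625.
Distance = |-400| / √1625 = 400/√1625 ≈ 9.923.

9.923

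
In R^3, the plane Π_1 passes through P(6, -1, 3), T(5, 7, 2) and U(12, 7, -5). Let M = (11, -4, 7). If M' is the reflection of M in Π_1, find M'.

PT = (-1, 8, -1), PU = (6, 8, -8); a normal to Π_1 is PT × PU = (-56, -14, -56).
Using P: Π_1 has equation -56x - 14y - 56z = -490.
λ = (n·M − d)/|n|² = (-952 − (-490))/6468 = -1/14.
Reflection = M − 2λn = (11, -4, 7) − (-1/7)·(-56, -14, -56) = (3, -6, -1).

(3, -6, -1)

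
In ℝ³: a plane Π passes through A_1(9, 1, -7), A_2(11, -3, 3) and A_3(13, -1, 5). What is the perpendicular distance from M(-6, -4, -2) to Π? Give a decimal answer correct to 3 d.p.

11.625

A_1A_2 = (2, -4, 10), A_1A_3 = (4, -2, 12); a normal to Π is A_1A_2 × A_1A_3 = (-28, 16, 12).
Using A_1: Π has equation -28x + 16y + 12z = -320.
n·M − d = (-28)·(-6) + (16)·(-4) + (12)·(-2) − (-320) = 400; |n| = √1184.
Distance = |400| / √1184 = 400/√1184 ≈ 11.625.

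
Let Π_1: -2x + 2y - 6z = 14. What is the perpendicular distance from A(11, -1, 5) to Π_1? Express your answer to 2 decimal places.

10.25

n·A − d = (-2)·(11) + (2)·(-1) + (-6)·(5) − 14 = -68; |n| = √44.
Distance = |-68| / √44 = 68/√44 ≈ 10.25.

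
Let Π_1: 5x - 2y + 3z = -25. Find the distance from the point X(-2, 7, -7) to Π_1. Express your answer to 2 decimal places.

n·X − d = (5)·(-2) + (-2)·(7) + (3)·(-7) − (-25) = -20; |n| = √38.
Distance = |-20| / √38 = 20/√38 ≈ 3.24.

3.24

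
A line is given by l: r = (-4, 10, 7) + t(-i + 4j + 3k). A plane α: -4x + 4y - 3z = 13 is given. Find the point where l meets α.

Substitute r = (-4, 10, 7) + t(-1, 4, 3) into the plane: 35 + 11t = 13, so t = -2.
Intersection: (-4, 10, 7) + (-2)·(-1, 4, 3) = (-2, 2, 1).

(-2, 2, 1)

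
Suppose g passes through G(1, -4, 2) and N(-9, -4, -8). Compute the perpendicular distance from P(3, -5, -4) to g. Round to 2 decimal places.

A direction vector for g is N − G = (-10, 0, -10).
Taking (1, -4, 2) on g with direction v = (-10, 0, -10): w = P − (1, -4, 2) = (2, -1, -6), and w × v = (10, 80, -10).
Distance = |w × v| / |v| = √6600 / √200 ≈ 5.74.

5.74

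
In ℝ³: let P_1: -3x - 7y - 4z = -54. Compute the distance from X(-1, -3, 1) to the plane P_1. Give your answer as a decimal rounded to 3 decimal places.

8.602

n·X − d = (-3)·(-1) + (-7)·(-3) + (-4)·(1) − (-54) = 74; |n| = √74.
Distance = |74| / √74 = 74/√74 ≈ 8.602.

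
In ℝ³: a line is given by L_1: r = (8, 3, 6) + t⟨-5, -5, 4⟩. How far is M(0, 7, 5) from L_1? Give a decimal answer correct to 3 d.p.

Taking (8, 3, 6) on L_1 with direction v = (-5, -5, 4): w = M − (8, 3, 6) = (-8, 4, -1), and w × v = (11, 37, 60).
Distance = |w × v| / |v| = √5090 / √66 ≈ 8.782.

8.782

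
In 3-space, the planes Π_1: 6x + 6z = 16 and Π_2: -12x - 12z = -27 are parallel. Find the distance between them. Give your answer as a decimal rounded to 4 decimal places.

0.2946

Rescale Π_2 by 1/(-2): 6x + 6z = 27/2. Then distance = |16 − (27/2)| / √72 ≈ 0.2946.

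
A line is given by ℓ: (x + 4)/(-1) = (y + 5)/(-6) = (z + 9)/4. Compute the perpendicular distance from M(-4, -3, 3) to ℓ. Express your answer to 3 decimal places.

ℓ has direction (-1, -6, 4) through (-4, -5, -9).
Taking (-4, -5, -9) on ℓ with direction v = (-1, -6, 4): w = M − (-4, -5, -9) = (0, 2, 12), and w × v = (80, -12, 2).
Distance = |w × v| / |v| = √6548 / √53 ≈ 11.115.

11.115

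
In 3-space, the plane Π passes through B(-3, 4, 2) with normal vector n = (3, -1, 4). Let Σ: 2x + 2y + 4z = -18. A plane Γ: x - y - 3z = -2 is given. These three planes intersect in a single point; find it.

Π: n·r = n·B gives 3x - y + 4z = -5.
Solving the 3×3 linear system 3x - y + 4z = -5, 2x + 2y + 4z = -18, x - y - 3z = -2 (e.g. by elimination or Cramer's rule, determinant = -32) gives (-5, -6, 1).

(-5, -6, 1)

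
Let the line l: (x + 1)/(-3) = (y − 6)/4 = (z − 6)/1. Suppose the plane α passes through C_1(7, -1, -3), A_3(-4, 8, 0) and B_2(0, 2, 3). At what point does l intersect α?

(8, -6, 3)

l has direction (-3, 4, 1) through (-1, 6, 6).
C_1A_3 = (-11, 9, 3), C_1B_2 = (-7, 3, 6); a normal to α is C_1A_3 × C_1B_2 = (45, 45, 30).
Using C_1: α has equation 45x + 45y + 30z = 180.
Substitute r = (-1, 6, 6) + t(-3, 4, 1) into the plane: 405 + 75t = 180, so t = -3.
Intersection: (-1, 6, 6) + (-3)·(-3, 4, 1) = (8, -6, 3).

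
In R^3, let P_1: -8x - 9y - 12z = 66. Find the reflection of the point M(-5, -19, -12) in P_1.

(11, -1, 12)

λ = (n·M − d)/|n|² = (355 − 66)/289 = 1.
Reflection = M − 2λn = (-5, -19, -12) − 2·(-8, -9, -12) = (11, -1, 12).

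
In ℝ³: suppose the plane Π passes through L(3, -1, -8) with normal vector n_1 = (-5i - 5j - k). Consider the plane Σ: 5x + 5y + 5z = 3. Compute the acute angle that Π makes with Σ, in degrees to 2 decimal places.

27.21

Π: n_1·r = n_1·L gives -5x - 5y - z = -2.
cos θ = |n₁·n₂| / (|n₁||n₂|) = |-55| / (√51 · √75).
θ = arccos(0.88930) ≈ 27.21°.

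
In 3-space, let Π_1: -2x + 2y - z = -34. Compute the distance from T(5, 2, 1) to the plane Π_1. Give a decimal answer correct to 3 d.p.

9.000

n·T − d = (-2)·(5) + (2)·(2) + (-1)·(1) − (-34) = 27; |n| = √9.
Distance = |27| / √9 = 27/√9 ≈ 9.000.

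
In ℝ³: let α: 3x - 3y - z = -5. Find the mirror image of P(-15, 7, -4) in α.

(3, -11, -10)

λ = (n·P − d)/|n|² = (-62 − (-5))/19 = -3.
Reflection = P − 2λn = (-15, 7, -4) − (-6)·(3, -3, -1) = (3, -11, -10).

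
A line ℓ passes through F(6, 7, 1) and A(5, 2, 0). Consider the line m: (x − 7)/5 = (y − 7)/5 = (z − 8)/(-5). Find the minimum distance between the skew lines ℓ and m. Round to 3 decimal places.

4.543

A direction vector for ℓ is A − F = (-1, -5, -1).
m has direction (5, 5, -5) through (7, 7, 8).
Common perpendicular direction n = (-1, -5, -1) × (5, 5, -5) = (30, -10, 20).
With w = (7, 7, 8) − (6, 7, 1) = (1, 0, 7), w · n = 170.
Distance = |w · n| / |n| = |170| / √1400 ≈ 4.543.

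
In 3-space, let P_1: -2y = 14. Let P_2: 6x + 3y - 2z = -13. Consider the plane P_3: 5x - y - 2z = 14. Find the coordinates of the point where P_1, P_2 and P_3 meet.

(1, -7, -1)

Solving the 3×3 linear system -2y = 14, 6x + 3y - 2z = -13, 5x - y - 2z = 14 (e.g. by elimination or Cramer's rule, determinant = -4) gives (1, -7, -1).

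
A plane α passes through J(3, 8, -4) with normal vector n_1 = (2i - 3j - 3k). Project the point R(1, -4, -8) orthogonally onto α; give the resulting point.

(-3, 2, -2)

α: n_1·r = n_1·J gives 2x - 3y - 3z = -6.
Foot = R − λn with λ = (n·R − d)/|n|² = (38 − (-6))/22 = 2.
Foot = (1, -4, -8) − 2·(2, -3, -3) = (-3, 2, -2).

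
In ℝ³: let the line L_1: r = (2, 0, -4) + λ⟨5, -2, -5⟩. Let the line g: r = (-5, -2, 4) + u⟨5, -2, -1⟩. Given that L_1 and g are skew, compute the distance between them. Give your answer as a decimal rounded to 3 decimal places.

Common perpendicular direction n = (5, -2, -5) × (5, -2, -1) = (-8, -20, 0).
With w = (-5, -2, 4) − (2, 0, -4) = (-7, -2, 8), w · n = 96.
Distance = |w · n| / |n| = |96| / √464 ≈ 4.457.

4.457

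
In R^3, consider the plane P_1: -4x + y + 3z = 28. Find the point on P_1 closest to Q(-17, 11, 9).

Foot = Q − λn with λ = (n·Q − d)/|n|² = (106 − 28)/26 = 3.
Foot = (-17, 11, 9) − 3·(-4, 1, 3) = (-5, 8, 0).

(-5, 8, 0)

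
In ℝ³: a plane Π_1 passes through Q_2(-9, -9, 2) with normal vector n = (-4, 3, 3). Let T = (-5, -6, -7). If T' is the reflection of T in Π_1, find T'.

(-13, 0, -1)

Π_1: n·r = n·Q_2 gives -4x + 3y + 3z = 15.
λ = (n·T − d)/|n|² = (-19 − 15)/34 = -1.
Reflection = T − 2λn = (-5, -6, -7) − (-2)·(-4, 3, 3) = (-13, 0, -1).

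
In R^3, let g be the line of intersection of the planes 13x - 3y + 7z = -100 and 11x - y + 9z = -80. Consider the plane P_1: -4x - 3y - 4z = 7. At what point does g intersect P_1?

Direction of g: (13, -3, 7) × (11, -1, 9) = (-20, -40, 20).
A point on g: solving the two plane equations with x = -6 gives (-6, 5, -1).
Substitute r = (-6, 5, -1) + t(-20, -40, 20) into the plane: 13 + 120t = 7, so t = -1/20.
Intersection: (-6, 5, -1) + (-1/20)·(-20, -40, 20) = (-5, 7, -2).

(-5, 7, -2)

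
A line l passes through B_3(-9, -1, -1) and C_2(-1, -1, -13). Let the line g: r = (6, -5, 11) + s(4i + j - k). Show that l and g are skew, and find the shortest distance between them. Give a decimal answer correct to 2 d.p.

10.25

A direction vector for l is C_2 − B_3 = (8, 0, -12).
Common perpendicular direction n = (8, 0, -12) × (4, 1, -1) = (12, -40, 8).
With w = (6, -5, 11) − (-9, -1, -1) = (15, -4, 12), w · n = 436.
Since n ≠ 0 the lines are not parallel, and w · n = 436 ≠ 0 so they do not intersect; hence they are skew.
Distance = |w · n| / |n| = |436| / √1808 ≈ 10.25.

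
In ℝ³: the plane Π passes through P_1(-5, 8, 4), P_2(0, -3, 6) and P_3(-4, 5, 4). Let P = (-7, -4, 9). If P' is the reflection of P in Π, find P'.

P_1P_2 = (5, -11, 2), P_1P_3 = (1, -3, 0); a normal to Π is P_1P_2 × P_1P_3 = (6, 2, -4).
Using P_1: Π has equation 6x + 2y - 4z = -30.
λ = (n·P − d)/|n|² = (-86 − (-30))/56 = -1.
Reflection = P − 2λn = (-7, -4, 9) − (-2)·(6, 2, -4) = (5, 0, 1).

(5, 0, 1)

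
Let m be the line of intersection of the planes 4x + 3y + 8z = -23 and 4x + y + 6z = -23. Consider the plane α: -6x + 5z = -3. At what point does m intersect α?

(-2, 3, -3)

Direction of m: (4, 3, 8) × (4, 1, 6) = (10, 8, -8).
A point on m: solving the two plane equations with x = -7 gives (-7, -1, 1).
Substitute r = (-7, -1, 1) + t(10, 8, -8) into the plane: 47 + (-100)t = -3, so t = 1/2.
Intersection: (-7, -1, 1) + (1/2)·(10, 8, -8) = (-2, 3, -3).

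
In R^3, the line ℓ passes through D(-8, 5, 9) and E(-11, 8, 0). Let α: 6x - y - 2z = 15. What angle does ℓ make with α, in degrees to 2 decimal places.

A direction vector for ℓ is E − D = (-3, 3, -9).
sin θ = |n·v| / (|n||v|) = |-3| / (√41 · √99) = 0.04709.
θ ≈ 2.70°.

2.70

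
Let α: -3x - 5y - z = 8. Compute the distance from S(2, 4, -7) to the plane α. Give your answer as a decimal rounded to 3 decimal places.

n·S − d = (-3)·(2) + (-5)·(4) + (-1)·(-7) − 8 = -27; |n| = √35.
Distance = |-27| / √35 = 27/√35 ≈ 4.564.

4.564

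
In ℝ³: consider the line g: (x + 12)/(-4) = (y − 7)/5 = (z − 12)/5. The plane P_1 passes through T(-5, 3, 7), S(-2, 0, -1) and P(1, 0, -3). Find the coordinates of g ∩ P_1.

g has direction (-4, 5, 5) through (-12, 7, 12).
TS = (3, -3, -8), TP = (6, -3, -10); a normal to P_1 is TS × TP = (6, -18, 9).
Using T: P_1 has equation 6x - 18y + 9z = -21.
Substitute r = (-12, 7, 12) + t(-4, 5, 5) into the plane: -90 + (-69)t = -21, so t = -1.
Intersection: (-12, 7, 12) + (-1)·(-4, 5, 5) = (-8, 2, 7).

(-8, 2, 7)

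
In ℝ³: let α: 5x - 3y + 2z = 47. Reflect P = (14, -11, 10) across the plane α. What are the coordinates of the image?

λ = (n·P − d)/|n|² = (123 − 47)/38 = 2.
Reflection = P − 2λn = (14, -11, 10) − 4·(5, -3, 2) = (-6, 1, 2).

(-6, 1, 2)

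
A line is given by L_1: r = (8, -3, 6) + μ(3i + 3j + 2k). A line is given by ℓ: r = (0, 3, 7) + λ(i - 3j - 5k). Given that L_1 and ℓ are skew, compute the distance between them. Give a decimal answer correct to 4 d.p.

Common perpendicular direction n = (3, 3, 2) × (1, -3, -5) = (-9, 17, -12).
With w = (0, 3, 7) − (8, -3, 6) = (-8, 6, 1), w · n = 162.
Distance = |w · n| / |n| = |162| / √514 ≈ 7.1455.

7.1455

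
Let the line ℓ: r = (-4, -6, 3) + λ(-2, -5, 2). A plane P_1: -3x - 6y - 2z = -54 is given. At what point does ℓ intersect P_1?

(2, 9, -3)

Substitute r = (-4, -6, 3) + t(-2, -5, 2) into the plane: 42 + 32t = -54, so t = -3.
Intersection: (-4, -6, 3) + (-3)·(-2, -5, 2) = (2, 9, -3).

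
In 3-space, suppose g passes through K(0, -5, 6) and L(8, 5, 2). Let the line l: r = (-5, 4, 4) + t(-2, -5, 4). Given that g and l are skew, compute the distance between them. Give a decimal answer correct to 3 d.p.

A direction vector for g is L − K = (8, 10, -4).
Common perpendicular direction n = (8, 10, -4) × (-2, -5, 4) = (20, -24, -20).
With w = (-5, 4, 4) − (0, -5, 6) = (-5, 9, -2), w · n = -276.
Distance = |w · n| / |n| = |-276| / √1376 ≈ 7.440.

7.440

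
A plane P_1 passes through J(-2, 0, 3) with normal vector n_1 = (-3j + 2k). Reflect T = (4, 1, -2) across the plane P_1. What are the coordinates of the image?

P_1: n_1·r = n_1·J gives -3y + 2z = 6.
λ = (n·T − d)/|n|² = (-7 − 6)/13 = -1.
Reflection = T − 2λn = (4, 1, -2) − (-2)·(0, -3, 2) = (4, -5, 2).

(4, -5, 2)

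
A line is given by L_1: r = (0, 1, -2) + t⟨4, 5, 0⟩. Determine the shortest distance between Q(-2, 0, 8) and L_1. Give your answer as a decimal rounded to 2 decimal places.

10.04

Taking (0, 1, -2) on L_1 with direction v = (4, 5, 0): w = Q − (0, 1, -2) = (-2, -1, 10), and w × v = (-50, 40, -6).
Distance = |w × v| / |v| = √4136 / √41 ≈ 10.04.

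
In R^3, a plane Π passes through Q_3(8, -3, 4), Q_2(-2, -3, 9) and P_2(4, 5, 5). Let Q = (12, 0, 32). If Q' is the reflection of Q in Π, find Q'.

(-12, -6, -16)

Q_3Q_2 = (-10, 0, 5), Q_3P_2 = (-4, 8, 1); a normal to Π is Q_3Q_2 × Q_3P_2 = (-40, -10, -80).
Using Q_3: Π has equation -40x - 10y - 80z = -610.
λ = (n·Q − d)/|n|² = (-3040 − (-610))/8100 = -3/10.
Reflection = Q − 2λn = (12, 0, 32) − (-3/5)·(-40, -10, -80) = (-12, -6, -16).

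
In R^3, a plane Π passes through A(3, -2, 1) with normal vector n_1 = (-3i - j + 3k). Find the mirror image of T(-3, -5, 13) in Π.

(15, 1, -5)

Π: n_1·r = n_1·A gives -3x - y + 3z = -4.
λ = (n·T − d)/|n|² = (53 − (-4))/19 = 3.
Reflection = T − 2λn = (-3, -5, 13) − 6·(-3, -1, 3) = (15, 1, -5).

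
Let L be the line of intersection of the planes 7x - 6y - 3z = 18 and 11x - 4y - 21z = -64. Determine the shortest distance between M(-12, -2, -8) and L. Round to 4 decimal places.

14.7291

Direction of L: (7, -6, -3) × (11, -4, -21) = (114, 114, 38).
A point on L: solving the two plane equations with x = 6 gives (6, 1, 6).
Taking (6, 1, 6) on L with direction v = (114, 114, 38): w = M − (6, 1, 6) = (-18, -3, -14), and w × v = (1482, -912, -1710).
Distance = |w × v| / |v| = √5952168 / √27436 ≈ 14.7291.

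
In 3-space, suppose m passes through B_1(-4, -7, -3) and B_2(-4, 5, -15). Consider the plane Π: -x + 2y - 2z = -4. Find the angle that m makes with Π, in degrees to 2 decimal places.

70.53

A direction vector for m is B_2 − B_1 = (0, 12, -12).
sin θ = |n·v| / (|n||v|) = |48| / (√9 · √288) = 0.94281.
θ ≈ 70.53°.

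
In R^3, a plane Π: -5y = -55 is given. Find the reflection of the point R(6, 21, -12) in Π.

(6, 1, -12)

λ = (n·R − d)/|n|² = (-105 − (-55))/25 = -2.
Reflection = R − 2λn = (6, 21, -12) − (-4)·(0, -5, 0) = (6, 1, -12).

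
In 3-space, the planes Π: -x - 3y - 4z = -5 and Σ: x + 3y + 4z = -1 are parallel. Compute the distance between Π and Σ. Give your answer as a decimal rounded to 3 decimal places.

Rescale Σ by 1/(-1): -x - 3y - 4z = 1. Then distance = |-5 − 1| / √26 ≈ 1.177.

1.177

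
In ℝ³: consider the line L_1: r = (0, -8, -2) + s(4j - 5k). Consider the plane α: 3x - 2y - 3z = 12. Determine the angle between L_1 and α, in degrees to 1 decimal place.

13.5

sin θ = |n·v| / (|n||v|) = |7| / (√22 · √41) = 0.23307.
θ ≈ 13.5°.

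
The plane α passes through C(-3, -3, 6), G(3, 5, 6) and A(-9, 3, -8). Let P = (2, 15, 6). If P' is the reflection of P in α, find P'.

CG = (6, 8, 0), CA = (-6, 6, -14); a normal to α is CG × CA = (-112, 84, 84).
Using C: α has equation -112x + 84y + 84z = 588.
λ = (n·P − d)/|n|² = (1540 − 588)/26656 = 1/28.
Reflection = P − 2λn = (2, 15, 6) − (1/14)·(-112, 84, 84) = (10, 9, 0).

(10, 9, 0)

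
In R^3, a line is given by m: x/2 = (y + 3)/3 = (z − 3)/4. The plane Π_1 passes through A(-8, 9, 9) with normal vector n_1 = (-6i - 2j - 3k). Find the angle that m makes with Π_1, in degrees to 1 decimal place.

m has direction (2, 3, 4) through (0, -3, 3).
Π_1: n_1·r = n_1·A gives -6x - 2y - 3z = 3.
sin θ = |n·v| / (|n||v|) = |-30| / (√49 · √29) = 0.79584.
θ ≈ 52.7°.

52.7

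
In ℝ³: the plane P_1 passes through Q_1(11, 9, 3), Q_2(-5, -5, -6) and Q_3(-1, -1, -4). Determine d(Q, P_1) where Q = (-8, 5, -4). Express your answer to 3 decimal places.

6.667

Q_1Q_2 = (-16, -14, -9), Q_1Q_3 = (-12, -10, -7); a normal to P_1 is Q_1Q_2 × Q_1Q_3 = (8, -4, -8).
Using Q_1: P_1 has equation 8x - 4y - 8z = 28.
n·Q − d = (8)·(-8) + (-4)·(5) + (-8)·(-4) − 28 = -80; |n| = √144.
Distance = |-80| / √144 = 80/√144 ≈ 6.667.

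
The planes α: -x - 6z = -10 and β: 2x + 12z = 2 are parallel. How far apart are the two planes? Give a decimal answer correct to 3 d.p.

Rescale β by 1/(-2): -x - 6z = -1. Then distance = |-10 − (-1)| / √37 ≈ 1.480.

1.480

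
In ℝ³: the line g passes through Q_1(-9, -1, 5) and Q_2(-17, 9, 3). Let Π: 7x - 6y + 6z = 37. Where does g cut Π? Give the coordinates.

A direction vector for g is Q_2 − Q_1 = (-8, 10, -2).
Substitute r = (-9, -1, 5) + t(-8, 10, -2) into the plane: -27 + (-128)t = 37, so t = -1/2.
Intersection: (-9, -1, 5) + (-1/2)·(-8, 10, -2) = (-5, -6, 6).

(-5, -6, 6)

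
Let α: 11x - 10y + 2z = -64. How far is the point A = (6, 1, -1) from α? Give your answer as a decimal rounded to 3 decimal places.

7.867

n·A − d = (11)·(6) + (-10)·(1) + (2)·(-1) − (-64) = 118; |n| = √225.
Distance = |118| / √225 = 118/√225 ≈ 7.867.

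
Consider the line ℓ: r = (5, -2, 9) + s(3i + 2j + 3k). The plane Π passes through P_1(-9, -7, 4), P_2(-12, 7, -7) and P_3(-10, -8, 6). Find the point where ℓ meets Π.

P_1P_2 = (-3, 14, -11), P_1P_3 = (-1, -1, 2); a normal to Π is P_1P_2 × P_1P_3 = (17, 17, 17).
Using P_1: Π has equation 17x + 17y + 17z = -204.
Substitute r = (5, -2, 9) + t(3, 2, 3) into the plane: 204 + 136t = -204, so t = -3.
Intersection: (5, -2, 9) + (-3)·(3, 2, 3) = (-4, -8, 0).

(-4, -8, 0)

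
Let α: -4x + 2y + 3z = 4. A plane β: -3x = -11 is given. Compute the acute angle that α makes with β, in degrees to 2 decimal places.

cos θ = |n₁·n₂| / (|n₁||n₂|) = |12| / (√29 · √9).
θ = arccos(0.74278) ≈ 42.03°.

42.03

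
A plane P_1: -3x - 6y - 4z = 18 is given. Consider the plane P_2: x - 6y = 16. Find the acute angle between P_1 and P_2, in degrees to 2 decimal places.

cos θ = |n₁·n₂| / (|n₁||n₂|) = |33| / (√61 · √37).
θ = arccos(0.69462) ≈ 46.00°.

46.00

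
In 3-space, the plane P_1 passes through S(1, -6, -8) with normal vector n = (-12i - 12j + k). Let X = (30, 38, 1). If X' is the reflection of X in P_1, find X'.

P_1: n·r = n·S gives -12x - 12y + z = 52.
λ = (n·X − d)/|n|² = (-815 − 52)/289 = -3.
Reflection = X − 2λn = (30, 38, 1) − (-6)·(-12, -12, 1) = (-42, -34, 7).

(-42, -34, 7)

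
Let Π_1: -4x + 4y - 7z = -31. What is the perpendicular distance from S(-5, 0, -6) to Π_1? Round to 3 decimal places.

10.333

n·S − d = (-4)·(-5) + (4)·(0) + (-7)·(-6) − (-31) = 93; |n| = √81.
Distance = |93| / √81 = 93/√81 ≈ 10.333.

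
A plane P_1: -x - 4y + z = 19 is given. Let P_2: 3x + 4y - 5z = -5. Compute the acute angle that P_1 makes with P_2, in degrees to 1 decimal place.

36.9

cos θ = |n₁·n₂| / (|n₁||n₂|) = |-24| / (√18 · √50).
θ = arccos(0.80000) ≈ 36.9°.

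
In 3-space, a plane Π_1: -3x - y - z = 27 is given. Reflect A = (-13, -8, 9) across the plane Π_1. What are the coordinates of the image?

λ = (n·A − d)/|n|² = (38 − 27)/11 = 1.
Reflection = A − 2λn = (-13, -8, 9) − 2·(-3, -1, -1) = (-7, -6, 11).

(-7, -6, 11)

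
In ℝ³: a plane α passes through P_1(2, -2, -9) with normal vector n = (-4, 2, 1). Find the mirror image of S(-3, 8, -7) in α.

(13, 0, -11)

α: n·r = n·P_1 gives -4x + 2y + z = -21.
λ = (n·S − d)/|n|² = (21 − (-21))/21 = 2.
Reflection = S − 2λn = (-3, 8, -7) − 4·(-4, 2, 1) = (13, 0, -11).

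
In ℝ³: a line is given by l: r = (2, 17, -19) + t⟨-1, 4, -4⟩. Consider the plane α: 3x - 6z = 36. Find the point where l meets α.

(6, 1, -3)

Substitute r = (2, 17, -19) + t(-1, 4, -4) into the plane: 120 + 21t = 36, so t = -4.
Intersection: (2, 17, -19) + (-4)·(-1, 4, -4) = (6, 1, -3).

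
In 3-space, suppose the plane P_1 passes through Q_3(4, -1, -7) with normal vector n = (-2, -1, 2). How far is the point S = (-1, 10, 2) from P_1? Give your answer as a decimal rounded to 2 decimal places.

5.67

P_1: n·r = n·Q_3 gives -2x - y + 2z = -21.
n·S − d = (-2)·(-1) + (-1)·(10) + (2)·(2) − (-21) = 17; |n| = √9.
Distance = |17| / √9 = 17/√9 ≈ 5.67.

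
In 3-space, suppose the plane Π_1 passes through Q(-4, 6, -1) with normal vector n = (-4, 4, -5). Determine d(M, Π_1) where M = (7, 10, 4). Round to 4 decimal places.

Π_1: n·r = n·Q gives -4x + 4y - 5z = 45.
n·M − d = (-4)·(7) + (4)·(10) + (-5)·(4) − 45 = -53; |n| = √57.
Distance = |-53| / √57 = 53/√57 ≈ 7.0200.

7.0200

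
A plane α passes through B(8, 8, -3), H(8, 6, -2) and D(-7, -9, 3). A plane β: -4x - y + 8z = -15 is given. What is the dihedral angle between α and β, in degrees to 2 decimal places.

36.61

BH = (0, -2, 1), BD = (-15, -17, 6); a normal to α is BH × BD = (5, -15, -30).
Using B: α has equation 5x - 15y - 30z = 10.
cos θ = |n₁·n₂| / (|n₁||n₂|) = |-245| / (√1150 · √81).
θ = arccos(0.80274) ≈ 36.61°.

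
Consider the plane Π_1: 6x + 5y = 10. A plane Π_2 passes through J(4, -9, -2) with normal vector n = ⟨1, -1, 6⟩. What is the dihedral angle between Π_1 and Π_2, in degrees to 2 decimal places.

88.81

Π_2: n·r = n·J gives x - y + 6z = 1.
cos θ = |n₁·n₂| / (|n₁||n₂|) = |1| / (√61 · √38).
θ = arccos(0.02077) ≈ 88.81°.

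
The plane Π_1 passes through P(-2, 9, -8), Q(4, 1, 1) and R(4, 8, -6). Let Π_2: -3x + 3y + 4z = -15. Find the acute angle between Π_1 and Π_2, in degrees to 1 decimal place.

PQ = (6, -8, 9), PR = (6, -1, 2); a normal to Π_1 is PQ × PR = (-7, 42, 42).
Using P: Π_1 has equation -7x + 42y + 42z = 56.
cos θ = |n₁·n₂| / (|n₁||n₂|) = |315| / (√3577 · √34).
θ = arccos(0.90326) ≈ 25.4°.

25.4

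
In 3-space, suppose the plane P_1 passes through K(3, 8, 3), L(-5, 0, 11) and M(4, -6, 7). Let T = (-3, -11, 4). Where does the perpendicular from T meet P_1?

KL = (-8, -8, 8), KM = (1, -14, 4); a normal to P_1 is KL × KM = (80, 40, 120).
Using K: P_1 has equation 80x + 40y + 120z = 920.
Foot = T − λn with λ = (n·T − d)/|n|² = (-200 − 920)/22400 = -1/20.
Foot = (-3, -11, 4) − (-1/20)·(80, 40, 120) = (1, -9, 10).

(1, -9, 10)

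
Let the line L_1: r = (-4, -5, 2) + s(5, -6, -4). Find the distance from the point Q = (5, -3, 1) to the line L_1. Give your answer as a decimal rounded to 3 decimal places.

8.260

Taking (-4, -5, 2) on L_1 with direction v = (5, -6, -4): w = Q − (-4, -5, 2) = (9, 2, -1), and w × v = (-14, 31, -64).
Distance = |w × v| / |v| = √5253 / √77 ≈ 8.260.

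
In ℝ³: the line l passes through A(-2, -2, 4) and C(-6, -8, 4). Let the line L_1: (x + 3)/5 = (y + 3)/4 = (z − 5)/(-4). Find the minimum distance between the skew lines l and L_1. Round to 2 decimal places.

A direction vector for l is C − A = (-4, -6, 0).
L_1 has direction (5, 4, -4) through (-3, -3, 5).
Common perpendicular direction n = (-4, -6, 0) × (5, 4, -4) = (24, -16, 14).
With w = (-3, -3, 5) − (-2, -2, 4) = (-1, -1, 1), w · n = 6.
Distance = |w · n| / |n| = |6| / √1028 ≈ 0.19.

0.19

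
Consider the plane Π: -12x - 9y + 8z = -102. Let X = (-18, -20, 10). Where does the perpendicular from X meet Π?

(6, -2, -6)

Foot = X − λn with λ = (n·X − d)/|n|² = (476 − (-102))/289 = 2.
Foot = (-18, -20, 10) − 2·(-12, -9, 8) = (6, -2, -6).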